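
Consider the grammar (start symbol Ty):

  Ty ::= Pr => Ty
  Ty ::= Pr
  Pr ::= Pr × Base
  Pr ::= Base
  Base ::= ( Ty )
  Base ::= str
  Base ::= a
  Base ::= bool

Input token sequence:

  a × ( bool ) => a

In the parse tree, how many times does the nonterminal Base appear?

4

[Ty [Pr [Pr [Base a]] × [Base ( [Ty [Pr [Base bool]]] )]] => [Ty [Pr [Base a]]]]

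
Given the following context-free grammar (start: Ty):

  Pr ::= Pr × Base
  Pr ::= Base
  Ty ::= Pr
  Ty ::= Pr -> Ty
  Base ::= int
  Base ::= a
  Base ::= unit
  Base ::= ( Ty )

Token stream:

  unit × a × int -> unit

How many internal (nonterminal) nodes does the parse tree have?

10

[Ty [Pr [Pr [Pr [Base unit]] × [Base a]] × [Base int]] -> [Ty [Pr [Base unit]]]]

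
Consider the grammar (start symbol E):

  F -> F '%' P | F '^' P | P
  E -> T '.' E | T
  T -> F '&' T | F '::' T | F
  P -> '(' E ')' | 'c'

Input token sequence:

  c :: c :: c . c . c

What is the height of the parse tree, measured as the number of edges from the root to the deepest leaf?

[E [T [F [P c]] :: [T [F [P c]] :: [T [F [P c]]]]] . [E [T [F [P c]]] . [E [T [F [P c]]]]]]

6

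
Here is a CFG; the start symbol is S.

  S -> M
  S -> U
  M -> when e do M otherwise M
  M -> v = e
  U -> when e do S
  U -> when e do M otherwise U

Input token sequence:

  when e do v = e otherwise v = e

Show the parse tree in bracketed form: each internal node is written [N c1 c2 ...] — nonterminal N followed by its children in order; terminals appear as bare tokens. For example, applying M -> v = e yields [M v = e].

[S [M when e do [M v = e] otherwise [M v = e]]]

S
M
when e do M otherwise M
when e do v = e otherwise M
when e do v = e otherwise v = e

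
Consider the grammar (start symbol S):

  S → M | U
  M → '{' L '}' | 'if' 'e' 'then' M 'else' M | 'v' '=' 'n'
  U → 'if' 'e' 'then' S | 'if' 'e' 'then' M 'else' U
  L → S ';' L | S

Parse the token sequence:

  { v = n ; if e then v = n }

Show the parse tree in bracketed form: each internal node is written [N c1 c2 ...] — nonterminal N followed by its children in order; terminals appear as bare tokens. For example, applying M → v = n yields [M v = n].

[S [M { [L [S [M v = n]] ; [L [S [U if e then [S [M v = n]]]]]] }]]

S
M
{ L }
{ S ; L }
{ M ; L }
{ v = n ; L }
{ v = n ; S }
{ v = n ; U }
{ v = n ; if e then S }
{ v = n ; if e then M }
{ v = n ; if e then v = n }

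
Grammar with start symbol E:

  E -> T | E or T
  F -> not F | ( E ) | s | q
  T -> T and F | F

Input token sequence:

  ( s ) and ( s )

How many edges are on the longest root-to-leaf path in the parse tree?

[E [T [T [F ( [E [T [F s]]] )]] and [F ( [E [T [F s]]] )]]]

7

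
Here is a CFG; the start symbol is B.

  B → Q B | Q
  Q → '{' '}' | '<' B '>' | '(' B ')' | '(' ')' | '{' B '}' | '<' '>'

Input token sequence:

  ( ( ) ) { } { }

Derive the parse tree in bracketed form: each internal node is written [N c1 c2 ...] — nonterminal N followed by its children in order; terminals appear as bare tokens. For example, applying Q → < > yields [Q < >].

B
Q B
( B ) B
( Q ) B
( ( ) ) B
( ( ) ) Q B
( ( ) ) { } B
( ( ) ) { } Q
( ( ) ) { } { }

[B [Q ( [B [Q ( )]] )] [B [Q { }] [B [Q { }]]]]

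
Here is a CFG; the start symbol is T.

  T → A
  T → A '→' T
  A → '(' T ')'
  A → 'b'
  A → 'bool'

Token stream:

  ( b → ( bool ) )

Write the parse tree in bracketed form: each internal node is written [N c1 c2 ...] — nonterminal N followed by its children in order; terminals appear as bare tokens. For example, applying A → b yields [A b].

[T [A ( [T [A b] → [T [A ( [T [A bool]] )]]] )]]

T
A
( T )
( A → T )
( b → T )
( b → A )
( b → ( T ) )
( b → ( A ) )
( b → ( bool ) )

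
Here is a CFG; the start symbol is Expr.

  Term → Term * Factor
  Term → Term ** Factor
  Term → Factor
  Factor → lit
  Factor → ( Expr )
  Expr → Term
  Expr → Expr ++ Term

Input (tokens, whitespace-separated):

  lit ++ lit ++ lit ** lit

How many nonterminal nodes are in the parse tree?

[Expr [Expr [Expr [Term [Factor lit]]] ++ [Term [Factor lit]]] ++ [Term [Term [Factor lit]] ** [Factor lit]]]

11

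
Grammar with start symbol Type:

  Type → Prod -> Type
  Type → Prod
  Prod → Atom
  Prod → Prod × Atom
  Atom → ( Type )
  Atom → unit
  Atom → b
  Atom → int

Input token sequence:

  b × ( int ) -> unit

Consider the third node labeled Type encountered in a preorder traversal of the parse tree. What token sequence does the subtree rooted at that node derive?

[Type [Prod [Prod [Atom b]] × [Atom ( [Type [Prod [Atom int]]] )]] -> [Type [Prod [Atom unit]]]]

unit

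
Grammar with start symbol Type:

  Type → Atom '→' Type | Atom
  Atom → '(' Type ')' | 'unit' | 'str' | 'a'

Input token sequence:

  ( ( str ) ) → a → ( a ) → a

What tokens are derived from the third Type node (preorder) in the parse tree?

str

[Type [Atom ( [Type [Atom ( [Type [Atom str]] )]] )] → [Type [Atom a] → [Type [Atom ( [Type [Atom a]] )] → [Type [Atom a]]]]]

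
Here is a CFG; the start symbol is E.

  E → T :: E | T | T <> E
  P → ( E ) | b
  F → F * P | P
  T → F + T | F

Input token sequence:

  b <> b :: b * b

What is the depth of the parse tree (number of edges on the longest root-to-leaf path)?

[E [T [F [P b]]] <> [E [T [F [P b]]] :: [E [T [F [F [P b]] * [P b]]]]]]

7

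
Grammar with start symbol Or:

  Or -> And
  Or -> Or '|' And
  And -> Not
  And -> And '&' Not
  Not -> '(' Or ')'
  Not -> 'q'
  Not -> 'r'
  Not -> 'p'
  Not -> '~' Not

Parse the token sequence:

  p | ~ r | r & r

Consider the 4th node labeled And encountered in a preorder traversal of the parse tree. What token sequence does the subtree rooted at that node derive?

r

[Or [Or [Or [And [Not p]]] | [And [Not ~ [Not r]]]] | [And [And [Not r]] & [Not r]]]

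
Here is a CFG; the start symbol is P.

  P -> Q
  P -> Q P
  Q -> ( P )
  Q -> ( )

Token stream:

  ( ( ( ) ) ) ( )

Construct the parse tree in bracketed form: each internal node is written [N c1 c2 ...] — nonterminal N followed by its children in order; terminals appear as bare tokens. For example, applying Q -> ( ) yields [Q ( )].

P
Q P
( P ) P
( Q ) P
( ( P ) ) P
( ( Q ) ) P
( ( ( ) ) ) P
( ( ( ) ) ) Q
( ( ( ) ) ) ( )

[P [Q ( [P [Q ( [P [Q ( )]] )]] )] [P [Q ( )]]]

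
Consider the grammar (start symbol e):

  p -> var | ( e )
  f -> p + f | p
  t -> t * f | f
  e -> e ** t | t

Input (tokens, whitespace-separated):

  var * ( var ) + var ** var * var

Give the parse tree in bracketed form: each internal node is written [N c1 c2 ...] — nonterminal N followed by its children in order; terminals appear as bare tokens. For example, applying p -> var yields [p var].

e
e ** t
t ** t
t * f ** t
f * f ** t
p * f ** t
var * f ** t
var * p + f ** t
var * ( e ) + f ** t
var * ( t ) + f ** t
var * ( f ) + f ** t
var * ( p ) + f ** t
var * ( var ) + f ** t
var * ( var ) + p ** t
var * ( var ) + var ** t
var * ( var ) + var ** t * f
var * ( var ) + var ** f * f
var * ( var ) + var ** p * f
var * ( var ) + var ** var * f
var * ( var ) + var ** var * p
var * ( var ) + var ** var * var

[e [e [t [t [f [p var]]] * [f [p ( [e [t [f [p var]]]] )] + [f [p var]]]]] ** [t [t [f [p var]]] * [f [p var]]]]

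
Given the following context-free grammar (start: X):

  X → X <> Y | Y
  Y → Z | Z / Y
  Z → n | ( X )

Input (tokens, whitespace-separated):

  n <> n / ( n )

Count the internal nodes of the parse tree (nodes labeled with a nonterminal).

[X [X [Y [Z n]]] <> [Y [Z n] / [Y [Z ( [X [Y [Z n]]] )]]]]

11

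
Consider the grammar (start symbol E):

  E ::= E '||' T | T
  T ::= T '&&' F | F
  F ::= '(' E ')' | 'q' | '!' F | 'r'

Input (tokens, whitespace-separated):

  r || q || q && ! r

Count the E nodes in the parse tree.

3

[E [E [E [T [F r]]] || [T [F q]]] || [T [T [F q]] && [F ! [F r]]]]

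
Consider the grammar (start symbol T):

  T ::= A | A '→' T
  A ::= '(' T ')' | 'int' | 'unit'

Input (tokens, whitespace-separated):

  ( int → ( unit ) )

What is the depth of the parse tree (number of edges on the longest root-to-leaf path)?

[T [A ( [T [A int] → [T [A ( [T [A unit]] )]]] )]]

7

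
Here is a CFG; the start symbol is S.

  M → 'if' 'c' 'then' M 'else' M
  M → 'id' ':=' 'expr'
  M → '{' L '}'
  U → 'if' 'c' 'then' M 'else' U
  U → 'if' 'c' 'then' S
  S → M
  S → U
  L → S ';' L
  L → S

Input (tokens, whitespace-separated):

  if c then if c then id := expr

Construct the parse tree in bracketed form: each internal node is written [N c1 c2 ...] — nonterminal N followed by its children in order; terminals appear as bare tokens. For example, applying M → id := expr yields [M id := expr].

[S [U if c then [S [U if c then [S [M id := expr]]]]]]

S
U
if c then S
if c then U
if c then if c then S
if c then if c then M
if c then if c then id := expr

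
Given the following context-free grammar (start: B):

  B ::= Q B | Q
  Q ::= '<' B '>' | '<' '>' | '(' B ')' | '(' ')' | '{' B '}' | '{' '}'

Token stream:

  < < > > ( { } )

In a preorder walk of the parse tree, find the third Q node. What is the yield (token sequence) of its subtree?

( { } )

[B [Q < [B [Q < >]] >] [B [Q ( [B [Q { }]] )]]]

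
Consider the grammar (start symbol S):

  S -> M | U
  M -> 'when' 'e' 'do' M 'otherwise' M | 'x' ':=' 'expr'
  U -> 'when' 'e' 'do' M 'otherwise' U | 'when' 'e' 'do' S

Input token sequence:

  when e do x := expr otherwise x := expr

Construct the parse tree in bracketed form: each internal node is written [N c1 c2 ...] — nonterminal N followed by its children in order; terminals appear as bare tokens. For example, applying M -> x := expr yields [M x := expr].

S
M
when e do M otherwise M
when e do x := expr otherwise M
when e do x := expr otherwise x := expr

[S [M when e do [M x := expr] otherwise [M x := expr]]]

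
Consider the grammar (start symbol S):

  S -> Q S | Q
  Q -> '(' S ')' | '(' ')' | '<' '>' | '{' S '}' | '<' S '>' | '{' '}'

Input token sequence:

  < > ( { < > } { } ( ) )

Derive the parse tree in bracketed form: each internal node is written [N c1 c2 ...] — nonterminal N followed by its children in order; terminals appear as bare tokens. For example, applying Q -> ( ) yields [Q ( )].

S
Q S
< > S
< > Q
< > ( S )
< > ( Q S )
< > ( { S } S )
< > ( { Q } S )
< > ( { < > } S )
< > ( { < > } Q S )
< > ( { < > } { } S )
< > ( { < > } { } Q )
< > ( { < > } { } ( ) )

[S [Q < >] [S [Q ( [S [Q { [S [Q < >]] }] [S [Q { }] [S [Q ( )]]]] )]]]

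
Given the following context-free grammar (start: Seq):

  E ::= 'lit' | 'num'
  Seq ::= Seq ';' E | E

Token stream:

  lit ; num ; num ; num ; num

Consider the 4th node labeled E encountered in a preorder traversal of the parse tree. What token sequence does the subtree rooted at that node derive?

[Seq [Seq [Seq [Seq [Seq [E lit]] ; [E num]] ; [E num]] ; [E num]] ; [E num]]

num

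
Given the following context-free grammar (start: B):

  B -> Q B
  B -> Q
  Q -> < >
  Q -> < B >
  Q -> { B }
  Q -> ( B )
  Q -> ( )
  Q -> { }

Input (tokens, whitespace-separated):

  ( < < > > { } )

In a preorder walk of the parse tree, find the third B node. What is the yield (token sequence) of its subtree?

< >

[B [Q ( [B [Q < [B [Q < >]] >] [B [Q { }]]] )]]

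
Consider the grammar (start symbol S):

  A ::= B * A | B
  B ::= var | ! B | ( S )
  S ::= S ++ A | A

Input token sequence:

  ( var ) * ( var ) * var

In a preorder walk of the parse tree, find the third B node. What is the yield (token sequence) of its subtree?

[S [A [B ( [S [A [B var]]] )] * [A [B ( [S [A [B var]]] )] * [A [B var]]]]]

( var )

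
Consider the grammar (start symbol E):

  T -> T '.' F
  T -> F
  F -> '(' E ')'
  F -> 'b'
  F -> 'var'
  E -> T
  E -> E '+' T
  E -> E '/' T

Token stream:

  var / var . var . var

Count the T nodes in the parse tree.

[E [E [T [F var]]] / [T [T [T [F var]] . [F var]] . [F var]]]

4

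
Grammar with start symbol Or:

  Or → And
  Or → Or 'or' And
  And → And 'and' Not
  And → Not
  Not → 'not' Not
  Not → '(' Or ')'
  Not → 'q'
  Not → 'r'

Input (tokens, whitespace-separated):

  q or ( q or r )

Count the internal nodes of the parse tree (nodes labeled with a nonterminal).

[Or [Or [And [Not q]]] or [And [Not ( [Or [Or [And [Not q]]] or [And [Not r]]] )]]]

12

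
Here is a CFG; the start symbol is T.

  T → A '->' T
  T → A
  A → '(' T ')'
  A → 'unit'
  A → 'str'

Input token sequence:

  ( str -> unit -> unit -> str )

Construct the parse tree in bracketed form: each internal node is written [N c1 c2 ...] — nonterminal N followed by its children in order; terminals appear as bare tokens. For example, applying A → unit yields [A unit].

T
A
( T )
( A -> T )
( str -> T )
( str -> A -> T )
( str -> unit -> T )
( str -> unit -> A -> T )
( str -> unit -> unit -> T )
( str -> unit -> unit -> A )
( str -> unit -> unit -> str )

[T [A ( [T [A str] -> [T [A unit] -> [T [A unit] -> [T [A str]]]]] )]]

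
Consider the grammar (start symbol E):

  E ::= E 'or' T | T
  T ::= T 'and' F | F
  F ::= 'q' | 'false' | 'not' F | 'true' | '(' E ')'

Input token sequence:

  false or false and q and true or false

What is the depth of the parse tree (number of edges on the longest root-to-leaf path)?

[E [E [E [T [F false]]] or [T [T [T [F false]] and [F q]] and [F true]]] or [T [F false]]]

6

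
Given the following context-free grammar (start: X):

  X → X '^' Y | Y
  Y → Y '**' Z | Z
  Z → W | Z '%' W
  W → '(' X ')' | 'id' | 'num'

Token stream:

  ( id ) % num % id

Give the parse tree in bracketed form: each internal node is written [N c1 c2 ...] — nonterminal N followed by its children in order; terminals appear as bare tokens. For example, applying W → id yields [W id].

[X [Y [Z [Z [Z [W ( [X [Y [Z [W id]]]] )]] % [W num]] % [W id]]]]

X
Y
Z
Z % W
Z % W % W
W % W % W
( X ) % W % W
( Y ) % W % W
( Z ) % W % W
( W ) % W % W
( id ) % W % W
( id ) % num % W
( id ) % num % id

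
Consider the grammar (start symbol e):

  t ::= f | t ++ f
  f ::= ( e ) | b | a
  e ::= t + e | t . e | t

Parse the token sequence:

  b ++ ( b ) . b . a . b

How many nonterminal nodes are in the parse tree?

[e [t [t [f b]] ++ [f ( [e [t [f b]]] )]] . [e [t [f b]] . [e [t [f a]] . [e [t [f b]]]]]]

17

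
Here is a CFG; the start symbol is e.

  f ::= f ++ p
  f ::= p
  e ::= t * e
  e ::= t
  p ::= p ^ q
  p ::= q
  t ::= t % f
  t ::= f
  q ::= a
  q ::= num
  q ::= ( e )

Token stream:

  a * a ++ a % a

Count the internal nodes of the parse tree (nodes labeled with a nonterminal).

[e [t [f [p [q a]]]] * [e [t [t [f [f [p [q a]]] ++ [p [q a]]]] % [f [p [q a]]]]]]

17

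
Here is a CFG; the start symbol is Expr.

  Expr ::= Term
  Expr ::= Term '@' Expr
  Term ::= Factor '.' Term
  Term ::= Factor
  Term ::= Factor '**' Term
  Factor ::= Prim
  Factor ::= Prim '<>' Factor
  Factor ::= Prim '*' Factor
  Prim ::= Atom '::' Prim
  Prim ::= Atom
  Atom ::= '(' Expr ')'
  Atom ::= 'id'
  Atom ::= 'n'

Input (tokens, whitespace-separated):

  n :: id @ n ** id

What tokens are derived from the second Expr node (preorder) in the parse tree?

n ** id

[Expr [Term [Factor [Prim [Atom n] :: [Prim [Atom id]]]]] @ [Expr [Term [Factor [Prim [Atom n]]] ** [Term [Factor [Prim [Atom id]]]]]]]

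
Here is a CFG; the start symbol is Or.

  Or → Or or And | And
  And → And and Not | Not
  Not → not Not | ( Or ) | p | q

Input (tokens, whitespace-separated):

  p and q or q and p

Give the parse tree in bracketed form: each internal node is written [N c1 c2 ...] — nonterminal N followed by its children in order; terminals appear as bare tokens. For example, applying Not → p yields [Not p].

Or
Or or And
And or And
And and Not or And
Not and Not or And
p and Not or And
p and q or And
p and q or And and Not
p and q or Not and Not
p and q or q and Not
p and q or q and p

[Or [Or [And [And [Not p]] and [Not q]]] or [And [And [Not q]] and [Not p]]]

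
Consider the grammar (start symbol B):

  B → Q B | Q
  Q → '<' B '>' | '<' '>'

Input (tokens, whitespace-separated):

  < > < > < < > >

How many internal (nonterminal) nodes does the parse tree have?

8

[B [Q < >] [B [Q < >] [B [Q < [B [Q < >]] >]]]]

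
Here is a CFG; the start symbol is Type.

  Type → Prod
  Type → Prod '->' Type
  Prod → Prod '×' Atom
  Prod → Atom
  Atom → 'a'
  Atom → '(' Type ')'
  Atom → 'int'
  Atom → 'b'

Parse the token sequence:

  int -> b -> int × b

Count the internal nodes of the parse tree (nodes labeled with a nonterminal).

11

[Type [Prod [Atom int]] -> [Type [Prod [Atom b]] -> [Type [Prod [Prod [Atom int]] × [Atom b]]]]]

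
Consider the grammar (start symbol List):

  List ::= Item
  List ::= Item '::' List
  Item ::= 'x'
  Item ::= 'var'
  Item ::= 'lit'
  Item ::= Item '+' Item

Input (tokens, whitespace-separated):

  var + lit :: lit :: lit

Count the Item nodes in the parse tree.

[List [Item [Item var] + [Item lit]] :: [List [Item lit] :: [List [Item lit]]]]

5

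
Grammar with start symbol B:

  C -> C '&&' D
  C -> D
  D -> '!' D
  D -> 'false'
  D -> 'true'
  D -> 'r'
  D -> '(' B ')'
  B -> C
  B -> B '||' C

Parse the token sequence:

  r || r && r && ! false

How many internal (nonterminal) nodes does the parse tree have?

[B [B [C [D r]]] || [C [C [C [D r]] && [D r]] && [D ! [D false]]]]

11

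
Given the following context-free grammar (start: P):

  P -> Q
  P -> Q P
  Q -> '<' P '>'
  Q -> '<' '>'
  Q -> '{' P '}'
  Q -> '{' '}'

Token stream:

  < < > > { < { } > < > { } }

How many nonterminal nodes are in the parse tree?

14

[P [Q < [P [Q < >]] >] [P [Q { [P [Q < [P [Q { }]] >] [P [Q < >] [P [Q { }]]]] }]]]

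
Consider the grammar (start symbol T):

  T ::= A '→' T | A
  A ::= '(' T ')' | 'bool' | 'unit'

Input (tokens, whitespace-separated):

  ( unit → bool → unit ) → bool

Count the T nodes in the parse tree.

[T [A ( [T [A unit] → [T [A bool] → [T [A unit]]]] )] → [T [A bool]]]

5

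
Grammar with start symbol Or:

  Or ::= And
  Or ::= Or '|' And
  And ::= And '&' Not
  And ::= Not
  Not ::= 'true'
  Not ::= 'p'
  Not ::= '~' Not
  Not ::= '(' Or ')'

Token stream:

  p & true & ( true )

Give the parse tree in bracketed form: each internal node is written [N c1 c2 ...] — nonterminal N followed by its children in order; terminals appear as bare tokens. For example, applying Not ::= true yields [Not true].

[Or [And [And [And [Not p]] & [Not true]] & [Not ( [Or [And [Not true]]] )]]]

Or
And
And & Not
And & Not & Not
Not & Not & Not
p & Not & Not
p & true & Not
p & true & ( Or )
p & true & ( And )
p & true & ( Not )
p & true & ( true )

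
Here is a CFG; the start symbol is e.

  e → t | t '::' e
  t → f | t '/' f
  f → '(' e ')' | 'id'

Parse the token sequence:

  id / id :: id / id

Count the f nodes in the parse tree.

4

[e [t [t [f id]] / [f id]] :: [e [t [t [f id]] / [f id]]]]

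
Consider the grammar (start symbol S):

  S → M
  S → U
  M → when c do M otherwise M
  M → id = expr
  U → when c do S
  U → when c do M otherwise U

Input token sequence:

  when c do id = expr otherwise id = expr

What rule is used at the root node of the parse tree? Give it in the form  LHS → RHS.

S → M

[S [M when c do [M id = expr] otherwise [M id = expr]]]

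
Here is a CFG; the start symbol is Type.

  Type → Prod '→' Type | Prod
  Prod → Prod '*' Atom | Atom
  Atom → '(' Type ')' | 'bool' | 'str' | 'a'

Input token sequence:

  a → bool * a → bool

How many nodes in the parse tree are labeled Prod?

[Type [Prod [Atom a]] → [Type [Prod [Prod [Atom bool]] * [Atom a]] → [Type [Prod [Atom bool]]]]]

4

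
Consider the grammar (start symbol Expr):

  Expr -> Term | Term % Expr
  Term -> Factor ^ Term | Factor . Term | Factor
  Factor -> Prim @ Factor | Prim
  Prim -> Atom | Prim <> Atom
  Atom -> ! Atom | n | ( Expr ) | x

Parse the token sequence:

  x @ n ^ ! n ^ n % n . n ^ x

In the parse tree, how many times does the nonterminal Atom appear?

8

[Expr [Term [Factor [Prim [Atom x]] @ [Factor [Prim [Atom n]]]] ^ [Term [Factor [Prim [Atom ! [Atom n]]]] ^ [Term [Factor [Prim [Atom n]]]]]] % [Expr [Term [Factor [Prim [Atom n]]] . [Term [Factor [Prim [Atom n]]] ^ [Term [Factor [Prim [Atom x]]]]]]]]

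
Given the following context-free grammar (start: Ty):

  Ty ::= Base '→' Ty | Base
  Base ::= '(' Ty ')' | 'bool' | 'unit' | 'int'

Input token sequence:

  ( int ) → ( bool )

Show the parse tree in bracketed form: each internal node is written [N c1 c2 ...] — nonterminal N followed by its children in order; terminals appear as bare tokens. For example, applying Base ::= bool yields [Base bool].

Ty
Base → Ty
( Ty ) → Ty
( Base ) → Ty
( int ) → Ty
( int ) → Base
( int ) → ( Ty )
( int ) → ( Base )
( int ) → ( bool )

[Ty [Base ( [Ty [Base int]] )] → [Ty [Base ( [Ty [Base bool]] )]]]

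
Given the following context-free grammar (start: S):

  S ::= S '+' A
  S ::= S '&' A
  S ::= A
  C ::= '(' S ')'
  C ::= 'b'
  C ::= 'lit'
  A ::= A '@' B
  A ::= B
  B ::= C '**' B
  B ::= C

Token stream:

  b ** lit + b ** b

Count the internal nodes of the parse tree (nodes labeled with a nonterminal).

[S [S [A [B [C b] ** [B [C lit]]]]] + [A [B [C b] ** [B [C b]]]]]

12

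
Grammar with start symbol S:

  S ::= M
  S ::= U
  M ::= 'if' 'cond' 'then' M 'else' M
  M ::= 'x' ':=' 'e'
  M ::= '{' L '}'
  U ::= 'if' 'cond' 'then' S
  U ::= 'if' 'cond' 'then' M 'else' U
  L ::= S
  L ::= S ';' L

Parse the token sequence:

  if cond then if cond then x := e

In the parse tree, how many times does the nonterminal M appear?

1

[S [U if cond then [S [U if cond then [S [M x := e]]]]]]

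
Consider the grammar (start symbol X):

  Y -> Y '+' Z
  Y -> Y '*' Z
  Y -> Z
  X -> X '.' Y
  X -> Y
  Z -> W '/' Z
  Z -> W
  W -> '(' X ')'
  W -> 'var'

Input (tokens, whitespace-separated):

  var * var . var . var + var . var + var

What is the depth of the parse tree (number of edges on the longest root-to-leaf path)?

[X [X [X [X [Y [Y [Z [W var]]] * [Z [W var]]]] . [Y [Z [W var]]]] . [Y [Y [Z [W var]]] + [Z [W var]]]] . [Y [Y [Z [W var]]] + [Z [W var]]]]

8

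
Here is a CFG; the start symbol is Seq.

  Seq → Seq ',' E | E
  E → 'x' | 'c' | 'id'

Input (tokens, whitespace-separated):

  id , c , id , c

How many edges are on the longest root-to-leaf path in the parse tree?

[Seq [Seq [Seq [Seq [E id]] , [E c]] , [E id]] , [E c]]

5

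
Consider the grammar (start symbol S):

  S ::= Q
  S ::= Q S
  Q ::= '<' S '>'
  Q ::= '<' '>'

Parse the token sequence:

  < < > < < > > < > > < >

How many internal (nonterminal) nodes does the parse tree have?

12

[S [Q < [S [Q < >] [S [Q < [S [Q < >]] >] [S [Q < >]]]] >] [S [Q < >]]]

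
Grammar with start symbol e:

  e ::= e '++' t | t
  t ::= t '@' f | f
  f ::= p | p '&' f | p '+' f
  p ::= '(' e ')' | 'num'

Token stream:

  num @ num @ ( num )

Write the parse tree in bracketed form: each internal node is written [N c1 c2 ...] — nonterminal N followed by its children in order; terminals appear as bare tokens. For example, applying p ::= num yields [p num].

e
t
t @ f
t @ f @ f
f @ f @ f
p @ f @ f
num @ f @ f
num @ p @ f
num @ num @ f
num @ num @ p
num @ num @ ( e )
num @ num @ ( t )
num @ num @ ( f )
num @ num @ ( p )
num @ num @ ( num )

[e [t [t [t [f [p num]]] @ [f [p num]]] @ [f [p ( [e [t [f [p num]]]] )]]]]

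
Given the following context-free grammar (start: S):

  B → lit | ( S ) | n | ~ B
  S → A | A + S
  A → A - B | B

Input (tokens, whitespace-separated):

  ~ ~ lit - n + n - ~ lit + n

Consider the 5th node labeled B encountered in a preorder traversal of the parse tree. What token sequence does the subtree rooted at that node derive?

[S [A [A [B ~ [B ~ [B lit]]]] - [B n]] + [S [A [A [B n]] - [B ~ [B lit]]] + [S [A [B n]]]]]

n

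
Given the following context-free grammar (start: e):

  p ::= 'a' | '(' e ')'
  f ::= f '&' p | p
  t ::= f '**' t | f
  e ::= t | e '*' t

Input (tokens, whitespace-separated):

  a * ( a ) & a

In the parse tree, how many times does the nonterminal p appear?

4

[e [e [t [f [p a]]]] * [t [f [f [p ( [e [t [f [p a]]]] )]] & [p a]]]]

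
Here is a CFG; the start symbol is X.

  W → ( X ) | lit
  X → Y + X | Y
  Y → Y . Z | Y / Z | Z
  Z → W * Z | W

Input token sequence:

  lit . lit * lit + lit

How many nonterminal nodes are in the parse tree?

[X [Y [Y [Z [W lit]]] . [Z [W lit] * [Z [W lit]]]] + [X [Y [Z [W lit]]]]]

13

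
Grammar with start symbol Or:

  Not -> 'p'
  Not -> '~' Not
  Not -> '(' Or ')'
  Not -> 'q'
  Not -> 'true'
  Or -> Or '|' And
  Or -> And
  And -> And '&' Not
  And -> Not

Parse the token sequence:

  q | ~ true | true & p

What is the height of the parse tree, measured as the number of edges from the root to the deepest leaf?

[Or [Or [Or [And [Not q]]] | [And [Not ~ [Not true]]]] | [And [And [Not true]] & [Not p]]]

5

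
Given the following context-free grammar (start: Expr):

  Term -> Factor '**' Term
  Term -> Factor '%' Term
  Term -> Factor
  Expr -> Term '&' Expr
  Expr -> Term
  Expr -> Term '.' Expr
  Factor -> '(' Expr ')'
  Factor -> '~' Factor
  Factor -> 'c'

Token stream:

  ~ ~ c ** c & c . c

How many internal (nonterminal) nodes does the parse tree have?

[Expr [Term [Factor ~ [Factor ~ [Factor c]]] ** [Term [Factor c]]] & [Expr [Term [Factor c]] . [Expr [Term [Factor c]]]]]

13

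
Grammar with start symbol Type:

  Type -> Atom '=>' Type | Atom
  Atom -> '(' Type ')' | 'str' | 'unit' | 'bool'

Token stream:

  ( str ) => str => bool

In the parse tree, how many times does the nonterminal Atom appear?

[Type [Atom ( [Type [Atom str]] )] => [Type [Atom str] => [Type [Atom bool]]]]

4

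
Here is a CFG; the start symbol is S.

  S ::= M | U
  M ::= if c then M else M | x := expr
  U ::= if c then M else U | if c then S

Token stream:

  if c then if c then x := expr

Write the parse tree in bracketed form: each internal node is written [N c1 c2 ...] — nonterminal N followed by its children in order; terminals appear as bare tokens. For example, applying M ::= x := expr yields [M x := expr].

[S [U if c then [S [U if c then [S [M x := expr]]]]]]

S
U
if c then S
if c then U
if c then if c then S
if c then if c then M
if c then if c then x := expr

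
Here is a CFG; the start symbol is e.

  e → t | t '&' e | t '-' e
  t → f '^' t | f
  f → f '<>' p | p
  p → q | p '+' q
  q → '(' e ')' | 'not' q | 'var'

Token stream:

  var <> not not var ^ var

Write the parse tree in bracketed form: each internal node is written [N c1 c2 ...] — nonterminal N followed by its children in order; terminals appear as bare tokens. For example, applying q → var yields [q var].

[e [t [f [f [p [q var]]] <> [p [q not [q not [q var]]]]] ^ [t [f [p [q var]]]]]]

e
t
f ^ t
f <> p ^ t
p <> p ^ t
q <> p ^ t
var <> p ^ t
var <> q ^ t
var <> not q ^ t
var <> not not q ^ t
var <> not not var ^ t
var <> not not var ^ f
var <> not not var ^ p
var <> not not var ^ q
var <> not not var ^ var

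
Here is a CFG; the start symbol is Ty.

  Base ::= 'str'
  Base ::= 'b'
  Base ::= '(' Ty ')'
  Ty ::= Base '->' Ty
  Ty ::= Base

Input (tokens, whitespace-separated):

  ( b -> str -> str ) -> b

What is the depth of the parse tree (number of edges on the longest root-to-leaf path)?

[Ty [Base ( [Ty [Base b] -> [Ty [Base str] -> [Ty [Base str]]]] )] -> [Ty [Base b]]]

6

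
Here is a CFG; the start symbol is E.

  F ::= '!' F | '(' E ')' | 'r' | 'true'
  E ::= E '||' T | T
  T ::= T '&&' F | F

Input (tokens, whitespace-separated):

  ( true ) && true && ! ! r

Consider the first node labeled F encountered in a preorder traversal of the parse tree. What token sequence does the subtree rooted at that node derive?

[E [T [T [T [F ( [E [T [F true]]] )]] && [F true]] && [F ! [F ! [F r]]]]]

( true )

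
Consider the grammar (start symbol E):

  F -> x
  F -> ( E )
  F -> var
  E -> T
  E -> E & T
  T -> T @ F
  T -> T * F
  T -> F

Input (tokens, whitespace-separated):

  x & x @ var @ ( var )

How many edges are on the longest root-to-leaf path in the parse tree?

6

[E [E [T [F x]]] & [T [T [T [F x]] @ [F var]] @ [F ( [E [T [F var]]] )]]]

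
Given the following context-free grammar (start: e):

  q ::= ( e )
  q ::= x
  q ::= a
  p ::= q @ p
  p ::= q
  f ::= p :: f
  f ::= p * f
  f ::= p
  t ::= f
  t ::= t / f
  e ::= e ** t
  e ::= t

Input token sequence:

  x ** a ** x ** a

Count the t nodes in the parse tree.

[e [e [e [e [t [f [p [q x]]]]] ** [t [f [p [q a]]]]] ** [t [f [p [q x]]]]] ** [t [f [p [q a]]]]]

4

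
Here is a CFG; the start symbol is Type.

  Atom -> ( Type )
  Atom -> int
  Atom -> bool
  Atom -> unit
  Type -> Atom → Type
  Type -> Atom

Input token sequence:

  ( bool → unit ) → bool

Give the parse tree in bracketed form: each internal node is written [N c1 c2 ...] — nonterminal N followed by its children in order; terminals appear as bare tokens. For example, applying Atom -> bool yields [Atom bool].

[Type [Atom ( [Type [Atom bool] → [Type [Atom unit]]] )] → [Type [Atom bool]]]

Type
Atom → Type
( Type ) → Type
( Atom → Type ) → Type
( bool → Type ) → Type
( bool → Atom ) → Type
( bool → unit ) → Type
( bool → unit ) → Atom
( bool → unit ) → bool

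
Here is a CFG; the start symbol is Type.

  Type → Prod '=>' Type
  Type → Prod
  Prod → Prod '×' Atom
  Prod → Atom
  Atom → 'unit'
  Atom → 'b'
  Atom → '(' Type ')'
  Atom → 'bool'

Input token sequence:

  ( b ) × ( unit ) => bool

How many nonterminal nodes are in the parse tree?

[Type [Prod [Prod [Atom ( [Type [Prod [Atom b]]] )]] × [Atom ( [Type [Prod [Atom unit]]] )]] => [Type [Prod [Atom bool]]]]

14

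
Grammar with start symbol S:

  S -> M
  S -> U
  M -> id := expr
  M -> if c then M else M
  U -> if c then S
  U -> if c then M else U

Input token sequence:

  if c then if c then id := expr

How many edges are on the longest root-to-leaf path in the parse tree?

6

[S [U if c then [S [U if c then [S [M id := expr]]]]]]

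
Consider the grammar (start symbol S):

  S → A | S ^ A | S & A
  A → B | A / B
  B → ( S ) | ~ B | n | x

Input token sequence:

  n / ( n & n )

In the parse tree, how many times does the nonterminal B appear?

4

[S [A [A [B n]] / [B ( [S [S [A [B n]]] & [A [B n]]] )]]]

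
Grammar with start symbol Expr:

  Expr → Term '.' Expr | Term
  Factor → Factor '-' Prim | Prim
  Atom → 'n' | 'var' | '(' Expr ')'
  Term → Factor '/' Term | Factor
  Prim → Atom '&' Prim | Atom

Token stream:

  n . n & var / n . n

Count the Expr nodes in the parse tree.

[Expr [Term [Factor [Prim [Atom n]]]] . [Expr [Term [Factor [Prim [Atom n] & [Prim [Atom var]]]] / [Term [Factor [Prim [Atom n]]]]] . [Expr [Term [Factor [Prim [Atom n]]]]]]]

3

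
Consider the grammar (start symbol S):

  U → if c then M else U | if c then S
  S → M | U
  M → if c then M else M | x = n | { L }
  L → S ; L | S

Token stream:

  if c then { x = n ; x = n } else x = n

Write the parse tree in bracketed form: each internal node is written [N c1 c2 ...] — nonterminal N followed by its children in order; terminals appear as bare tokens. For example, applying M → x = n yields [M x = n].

S
M
if c then M else M
if c then { L } else M
if c then { S ; L } else M
if c then { M ; L } else M
if c then { x = n ; L } else M
if c then { x = n ; S } else M
if c then { x = n ; M } else M
if c then { x = n ; x = n } else M
if c then { x = n ; x = n } else x = n

[S [M if c then [M { [L [S [M x = n]] ; [L [S [M x = n]]]] }] else [M x = n]]]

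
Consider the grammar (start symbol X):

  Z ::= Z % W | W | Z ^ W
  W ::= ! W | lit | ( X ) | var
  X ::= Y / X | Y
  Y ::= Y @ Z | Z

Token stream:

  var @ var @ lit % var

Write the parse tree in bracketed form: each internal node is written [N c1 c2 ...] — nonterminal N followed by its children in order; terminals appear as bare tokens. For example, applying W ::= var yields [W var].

X
Y
Y @ Z
Y @ Z @ Z
Z @ Z @ Z
W @ Z @ Z
var @ Z @ Z
var @ W @ Z
var @ var @ Z
var @ var @ Z % W
var @ var @ W % W
var @ var @ lit % W
var @ var @ lit % var

[X [Y [Y [Y [Z [W var]]] @ [Z [W var]]] @ [Z [Z [W lit]] % [W var]]]]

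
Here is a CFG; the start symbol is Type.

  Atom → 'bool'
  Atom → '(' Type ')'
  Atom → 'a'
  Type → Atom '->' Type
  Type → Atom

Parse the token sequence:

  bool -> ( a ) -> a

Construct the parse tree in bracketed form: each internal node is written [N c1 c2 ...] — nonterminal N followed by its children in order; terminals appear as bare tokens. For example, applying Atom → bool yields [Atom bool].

Type
Atom -> Type
bool -> Type
bool -> Atom -> Type
bool -> ( Type ) -> Type
bool -> ( Atom ) -> Type
bool -> ( a ) -> Type
bool -> ( a ) -> Atom
bool -> ( a ) -> a

[Type [Atom bool] -> [Type [Atom ( [Type [Atom a]] )] -> [Type [Atom a]]]]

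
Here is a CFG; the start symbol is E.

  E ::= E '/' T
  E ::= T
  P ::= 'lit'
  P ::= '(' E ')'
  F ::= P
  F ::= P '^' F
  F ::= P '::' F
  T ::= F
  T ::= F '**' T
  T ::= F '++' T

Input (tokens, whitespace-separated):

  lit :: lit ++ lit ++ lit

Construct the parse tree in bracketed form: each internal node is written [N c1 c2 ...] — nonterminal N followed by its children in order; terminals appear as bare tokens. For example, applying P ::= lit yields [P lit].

E
T
F ++ T
P :: F ++ T
lit :: F ++ T
lit :: P ++ T
lit :: lit ++ T
lit :: lit ++ F ++ T
lit :: lit ++ P ++ T
lit :: lit ++ lit ++ T
lit :: lit ++ lit ++ F
lit :: lit ++ lit ++ P
lit :: lit ++ lit ++ lit

[E [T [F [P lit] :: [F [P lit]]] ++ [T [F [P lit]] ++ [T [F [P lit]]]]]]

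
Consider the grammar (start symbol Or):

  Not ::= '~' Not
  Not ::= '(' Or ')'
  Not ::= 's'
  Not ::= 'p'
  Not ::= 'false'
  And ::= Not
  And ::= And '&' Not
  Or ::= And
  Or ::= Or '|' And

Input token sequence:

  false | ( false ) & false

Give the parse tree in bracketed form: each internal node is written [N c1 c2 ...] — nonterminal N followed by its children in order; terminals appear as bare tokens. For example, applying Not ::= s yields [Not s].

Or
Or | And
And | And
Not | And
false | And
false | And & Not
false | Not & Not
false | ( Or ) & Not
false | ( And ) & Not
false | ( Not ) & Not
false | ( false ) & Not
false | ( false ) & false

[Or [Or [And [Not false]]] | [And [And [Not ( [Or [And [Not false]]] )]] & [Not false]]]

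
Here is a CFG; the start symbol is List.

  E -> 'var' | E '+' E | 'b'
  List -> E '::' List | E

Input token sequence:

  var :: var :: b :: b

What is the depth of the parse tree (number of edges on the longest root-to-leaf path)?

5

[List [E var] :: [List [E var] :: [List [E b] :: [List [E b]]]]]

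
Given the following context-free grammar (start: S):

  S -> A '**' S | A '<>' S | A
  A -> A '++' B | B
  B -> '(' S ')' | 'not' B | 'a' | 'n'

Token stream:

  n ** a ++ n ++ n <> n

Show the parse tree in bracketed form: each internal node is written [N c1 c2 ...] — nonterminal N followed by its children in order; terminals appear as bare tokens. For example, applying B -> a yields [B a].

[S [A [B n]] ** [S [A [A [A [B a]] ++ [B n]] ++ [B n]] <> [S [A [B n]]]]]

S
A ** S
B ** S
n ** S
n ** A <> S
n ** A ++ B <> S
n ** A ++ B ++ B <> S
n ** B ++ B ++ B <> S
n ** a ++ B ++ B <> S
n ** a ++ n ++ B <> S
n ** a ++ n ++ n <> S
n ** a ++ n ++ n <> A
n ** a ++ n ++ n <> B
n ** a ++ n ++ n <> n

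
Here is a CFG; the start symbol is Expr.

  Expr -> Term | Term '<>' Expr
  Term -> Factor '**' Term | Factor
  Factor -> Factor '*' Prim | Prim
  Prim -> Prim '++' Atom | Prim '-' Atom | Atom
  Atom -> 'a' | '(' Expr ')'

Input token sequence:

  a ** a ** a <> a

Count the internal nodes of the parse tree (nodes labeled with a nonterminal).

[Expr [Term [Factor [Prim [Atom a]]] ** [Term [Factor [Prim [Atom a]]] ** [Term [Factor [Prim [Atom a]]]]]] <> [Expr [Term [Factor [Prim [Atom a]]]]]]

18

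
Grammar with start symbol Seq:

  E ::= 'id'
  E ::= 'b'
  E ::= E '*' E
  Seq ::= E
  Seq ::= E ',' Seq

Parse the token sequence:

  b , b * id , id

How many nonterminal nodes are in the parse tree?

8

[Seq [E b] , [Seq [E [E b] * [E id]] , [Seq [E id]]]]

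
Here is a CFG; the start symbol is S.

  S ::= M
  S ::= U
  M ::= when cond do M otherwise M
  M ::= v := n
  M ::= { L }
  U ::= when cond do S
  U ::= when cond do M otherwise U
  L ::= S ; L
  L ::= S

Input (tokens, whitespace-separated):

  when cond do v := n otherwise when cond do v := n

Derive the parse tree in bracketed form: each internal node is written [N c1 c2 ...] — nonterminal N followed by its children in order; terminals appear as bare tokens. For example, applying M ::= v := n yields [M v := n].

[S [U when cond do [M v := n] otherwise [U when cond do [S [M v := n]]]]]

S
U
when cond do M otherwise U
when cond do v := n otherwise U
when cond do v := n otherwise when cond do S
when cond do v := n otherwise when cond do M
when cond do v := n otherwise when cond do v := n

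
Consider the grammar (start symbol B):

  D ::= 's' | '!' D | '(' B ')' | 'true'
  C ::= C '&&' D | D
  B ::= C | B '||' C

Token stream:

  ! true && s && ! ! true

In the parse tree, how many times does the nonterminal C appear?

[B [C [C [C [D ! [D true]]] && [D s]] && [D ! [D ! [D true]]]]]

3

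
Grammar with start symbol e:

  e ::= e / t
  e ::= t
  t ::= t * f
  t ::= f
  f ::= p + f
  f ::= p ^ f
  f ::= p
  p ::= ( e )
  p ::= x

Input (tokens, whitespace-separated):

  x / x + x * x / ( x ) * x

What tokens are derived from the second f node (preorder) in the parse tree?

[e [e [e [t [f [p x]]]] / [t [t [f [p x] + [f [p x]]]] * [f [p x]]]] / [t [t [f [p ( [e [t [f [p x]]]] )]]] * [f [p x]]]]

x + x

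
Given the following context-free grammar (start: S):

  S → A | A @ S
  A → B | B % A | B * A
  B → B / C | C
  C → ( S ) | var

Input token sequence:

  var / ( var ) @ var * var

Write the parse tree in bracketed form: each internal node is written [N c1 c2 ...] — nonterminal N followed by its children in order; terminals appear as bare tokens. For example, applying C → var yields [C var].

[S [A [B [B [C var]] / [C ( [S [A [B [C var]]]] )]]] @ [S [A [B [C var]] * [A [B [C var]]]]]]

S
A @ S
B @ S
B / C @ S
C / C @ S
var / C @ S
var / ( S ) @ S
var / ( A ) @ S
var / ( B ) @ S
var / ( C ) @ S
var / ( var ) @ S
var / ( var ) @ A
var / ( var ) @ B * A
var / ( var ) @ C * A
var / ( var ) @ var * A
var / ( var ) @ var * B
var / ( var ) @ var * C
var / ( var ) @ var * var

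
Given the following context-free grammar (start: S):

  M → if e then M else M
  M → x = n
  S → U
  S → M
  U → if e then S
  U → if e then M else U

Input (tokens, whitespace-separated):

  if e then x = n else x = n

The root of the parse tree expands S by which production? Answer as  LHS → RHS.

[S [M if e then [M x = n] else [M x = n]]]

S → M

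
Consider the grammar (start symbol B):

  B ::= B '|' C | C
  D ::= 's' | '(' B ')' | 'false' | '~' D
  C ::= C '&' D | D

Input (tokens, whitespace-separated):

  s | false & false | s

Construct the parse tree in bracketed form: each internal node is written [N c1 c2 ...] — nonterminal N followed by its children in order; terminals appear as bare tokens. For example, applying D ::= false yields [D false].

B
B | C
B | C | C
C | C | C
D | C | C
s | C | C
s | C & D | C
s | D & D | C
s | false & D | C
s | false & false | C
s | false & false | D
s | false & false | s

[B [B [B [C [D s]]] | [C [C [D false]] & [D false]]] | [C [D s]]]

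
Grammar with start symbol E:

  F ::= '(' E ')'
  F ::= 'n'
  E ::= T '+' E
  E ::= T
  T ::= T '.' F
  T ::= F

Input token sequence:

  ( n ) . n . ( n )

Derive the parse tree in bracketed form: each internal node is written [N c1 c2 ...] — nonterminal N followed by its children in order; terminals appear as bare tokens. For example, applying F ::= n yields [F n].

E
T
T . F
T . F . F
F . F . F
( E ) . F . F
( T ) . F . F
( F ) . F . F
( n ) . F . F
( n ) . n . F
( n ) . n . ( E )
( n ) . n . ( T )
( n ) . n . ( F )
( n ) . n . ( n )

[E [T [T [T [F ( [E [T [F n]]] )]] . [F n]] . [F ( [E [T [F n]]] )]]]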